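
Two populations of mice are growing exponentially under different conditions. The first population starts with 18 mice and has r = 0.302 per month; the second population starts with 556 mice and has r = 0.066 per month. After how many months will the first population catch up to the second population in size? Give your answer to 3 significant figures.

14.5 months

Set 18·e^(0.302t) = 556·e^(0.066t).
e^((0.302 − 0.066)t) = 556/18 → e^(0.236·t) = 30.889.
0.236·t = ln(30.889) = 3.4304, so t = 3.4304/0.236 = 14.536.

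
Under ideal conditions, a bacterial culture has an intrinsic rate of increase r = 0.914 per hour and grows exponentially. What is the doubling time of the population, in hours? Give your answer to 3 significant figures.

Doubling time t_d = ln(2)/r = 0.6931/0.914 = 0.75837.

0.758 hours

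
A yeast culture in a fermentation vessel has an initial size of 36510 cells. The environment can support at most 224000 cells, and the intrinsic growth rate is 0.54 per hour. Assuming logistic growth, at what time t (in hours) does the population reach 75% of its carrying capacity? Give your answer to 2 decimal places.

A = (K − N₀)/N₀ = (224000 − 36510)/36510 = 5.1353.
Solve 224000/(1 + 5.1353·e^(−0.54t)) = 168000: 1 + 5.1353·e^(−0.54t) = 1.3333, so e^(−0.54t) = 0.0649101.
−0.54·t = ln(0.0649101) = -2.7348, so t = 2.7348/0.54 = 5.0644.

5.06 hours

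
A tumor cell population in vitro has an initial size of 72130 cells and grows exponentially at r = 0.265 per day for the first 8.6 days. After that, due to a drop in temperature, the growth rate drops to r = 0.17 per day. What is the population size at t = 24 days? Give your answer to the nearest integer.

Phase 1: N(8.6) = 72130·e^(0.265×8.6) = 72130·e^2.279 = 704487.
Phase 2 runs for 24 − 8.6 = 15.4 days at r = 0.17.
N(24) = 704487·e^(0.17×15.4) = 704487·e^2.618 = 9.657306×10^6.

9657306 cells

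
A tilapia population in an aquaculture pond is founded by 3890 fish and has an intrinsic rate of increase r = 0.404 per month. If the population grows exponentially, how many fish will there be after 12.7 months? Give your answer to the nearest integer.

658003 fish

N(t) = N₀·e^(rt) = 3890 × e^(0.404×12.7) = 3890 × e^5.131.
e^5.131 ≈ 169.15, so N ≈ 3890 × 169.15 = 658003.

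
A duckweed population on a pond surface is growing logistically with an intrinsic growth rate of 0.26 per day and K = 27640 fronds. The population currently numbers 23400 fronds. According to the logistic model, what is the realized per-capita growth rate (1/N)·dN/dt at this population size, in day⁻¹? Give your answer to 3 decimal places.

0.040 per day

(1/N)·dN/dt = r(1 − N/K) = 0.26 × (1 − 23400/27640).
= 0.26 × 0.1534 = 0.039884.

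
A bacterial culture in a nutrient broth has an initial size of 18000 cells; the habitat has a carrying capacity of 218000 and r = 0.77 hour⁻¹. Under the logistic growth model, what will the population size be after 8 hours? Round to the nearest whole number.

213001 cells

A = (K − N₀)/N₀ = (218000 − 18000)/18000 = 11.111.
N(t) = K/(1 + A·e^(−rt)) = 218000/(1 + 11.111×e^(−0.77×8)).
e^(−6.16) = 0.0021123; denominator = 1 + 11.111×0.0021123 = 1.0235.
N = 218000/1.0235 = 213001.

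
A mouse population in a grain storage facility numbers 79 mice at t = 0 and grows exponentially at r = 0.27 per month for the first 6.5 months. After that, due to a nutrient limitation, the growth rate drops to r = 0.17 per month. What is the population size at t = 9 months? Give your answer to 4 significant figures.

698.9 mice

Phase 1: N(6.5) = 79·e^(0.27×6.5) = 79·e^1.755 = 456.892.
Phase 2 runs for 9 − 6.5 = 2.5 months at r = 0.17.
N(9) = 456.892·e^(0.17×2.5) = 456.892·e^0.425 = 698.858.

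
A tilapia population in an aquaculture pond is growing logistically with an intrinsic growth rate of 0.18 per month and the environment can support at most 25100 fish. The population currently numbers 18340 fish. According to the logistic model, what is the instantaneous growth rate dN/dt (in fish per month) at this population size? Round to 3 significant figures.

dN/dt = rN(1 − N/K) = 0.18 × 18340 × (1 − 18340/25100).
1 − 18340/25100 = 0.26932; dN/dt = 0.18 × 18340 × 0.26932 = 889.09.

889 fish per month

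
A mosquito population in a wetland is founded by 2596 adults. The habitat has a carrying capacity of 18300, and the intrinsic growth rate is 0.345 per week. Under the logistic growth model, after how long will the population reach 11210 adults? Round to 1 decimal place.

6.5 weeks

A = (K − N₀)/N₀ = (18300 − 2596)/2596 = 6.0493.
Solve 18300/(1 + 6.0493·e^(−0.345t)) = 11210: 1 + 6.0493·e^(−0.345t) = 1.6325, so e^(−0.345t) = 0.104553.
−0.345·t = ln(0.104553) = -2.2581, so t = 2.2581/0.345 = 6.5451.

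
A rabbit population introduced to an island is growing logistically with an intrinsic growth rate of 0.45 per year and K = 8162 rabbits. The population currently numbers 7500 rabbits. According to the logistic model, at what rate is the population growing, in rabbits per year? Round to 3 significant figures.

dN/dt = rN(1 − N/K) = 0.45 × 7500 × (1 − 7500/8162).
1 − 7500/8162 = 0.081108; dN/dt = 0.45 × 7500 × 0.081108 = 273.74.

274 rabbits per year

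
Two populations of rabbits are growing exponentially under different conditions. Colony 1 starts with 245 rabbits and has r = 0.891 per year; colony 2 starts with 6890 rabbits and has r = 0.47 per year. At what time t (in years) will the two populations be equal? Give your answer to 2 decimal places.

Set 245·e^(0.891t) = 6890·e^(0.47t).
e^((0.891 − 0.47)t) = 6890/245 → e^(0.421·t) = 28.122.
0.421·t = ln(28.122) = 3.3366, so t = 3.3366/0.421 = 7.9253.

7.93 years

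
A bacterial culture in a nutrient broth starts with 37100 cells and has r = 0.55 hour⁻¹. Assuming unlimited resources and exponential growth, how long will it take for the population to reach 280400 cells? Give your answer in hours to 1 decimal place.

3.7 hours

Set N₀·e^(rt) = 280400: e^(0.55·t) = 280400/37100 = 7.558.
0.55·t = ln(7.558) = 2.0226, so t = 2.0226/0.55 = 3.6775.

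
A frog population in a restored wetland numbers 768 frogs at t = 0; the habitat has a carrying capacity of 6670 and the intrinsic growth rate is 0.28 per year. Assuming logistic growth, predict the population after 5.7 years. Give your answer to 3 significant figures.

2610 frogs

A = (K − N₀)/N₀ = (6670 − 768)/768 = 7.6849.
N(t) = K/(1 + A·e^(−rt)) = 6670/(1 + 7.6849×e^(−0.28×5.7)).
e^(−1.596) = 0.20271; denominator = 1 + 7.6849×0.20271 = 2.5578.
N = 6670/2.5578 = 2607.74.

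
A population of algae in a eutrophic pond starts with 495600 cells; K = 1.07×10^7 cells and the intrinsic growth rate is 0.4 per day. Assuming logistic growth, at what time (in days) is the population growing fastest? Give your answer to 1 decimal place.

Logistic growth is fastest at N = K/2 = 5.35×10^6.
A = (K − N₀)/N₀ = 20.59. Set K/(1 + A·e^(−rt)) = K/2 → A·e^(−rt) = 1.
e^(−0.4t) = 1/20.59 = 0.0485673, so t = ln(20.59)/0.4 = 3.0248/0.4 = 7.562.

7.6 days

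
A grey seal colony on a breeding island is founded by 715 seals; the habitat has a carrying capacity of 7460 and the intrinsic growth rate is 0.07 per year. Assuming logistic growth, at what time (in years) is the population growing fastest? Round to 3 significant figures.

Logistic growth is fastest at N = K/2 = 3730.
A = (K − N₀)/N₀ = 9.4336. Set K/(1 + A·e^(−rt)) = K/2 → A·e^(−rt) = 1.
e^(−0.07t) = 1/9.4336 = 0.106004, so t = ln(9.4336)/0.07 = 2.2443/0.07 = 32.061.

32.1 years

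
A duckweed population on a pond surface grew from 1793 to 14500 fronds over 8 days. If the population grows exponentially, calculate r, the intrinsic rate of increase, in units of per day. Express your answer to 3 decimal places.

0.261 per day

From N(t) = N₀·e^(rt): e^(r·8) = 14500/1793 = 8.087.
r·8 = ln(8.087) = 2.0903, so r = 2.0903/8 = 0.26128.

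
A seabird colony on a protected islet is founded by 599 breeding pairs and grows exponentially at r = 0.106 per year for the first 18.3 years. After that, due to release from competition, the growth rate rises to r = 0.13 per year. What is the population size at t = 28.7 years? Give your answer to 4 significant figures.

Phase 1: N(18.3) = 599·e^(0.106×18.3) = 599·e^1.94 = 4167.46.
Phase 2 runs for 28.7 − 18.3 = 10.4 years at r = 0.13.
N(28.7) = 4167.46·e^(0.13×10.4) = 4167.46·e^1.352 = 16107.8.

16110 breeding pairs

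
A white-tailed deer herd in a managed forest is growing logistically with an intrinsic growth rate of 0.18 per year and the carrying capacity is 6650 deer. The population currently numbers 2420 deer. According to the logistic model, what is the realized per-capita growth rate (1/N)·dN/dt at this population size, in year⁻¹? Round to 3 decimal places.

(1/N)·dN/dt = r(1 − N/K) = 0.18 × (1 − 2420/6650).
= 0.18 × 0.63609 = 0.1145.

0.114 per year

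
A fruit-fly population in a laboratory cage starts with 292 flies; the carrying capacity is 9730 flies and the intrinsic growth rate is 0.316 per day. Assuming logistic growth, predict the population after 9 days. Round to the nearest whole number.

3377 flies

A = (K − N₀)/N₀ = (9730 − 292)/292 = 32.322.
N(t) = K/(1 + A·e^(−rt)) = 9730/(1 + 32.322×e^(−0.316×9)).
e^(−2.844) = 0.058192; denominator = 1 + 32.322×0.058192 = 2.8809.
N = 9730/2.8809 = 3377.43.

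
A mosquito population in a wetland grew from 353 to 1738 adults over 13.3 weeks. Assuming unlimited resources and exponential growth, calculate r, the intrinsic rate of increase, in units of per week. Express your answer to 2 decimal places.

From N(t) = N₀·e^(rt): e^(r·13.3) = 1738/353 = 4.9235.
r·13.3 = ln(4.9235) = 1.594, so r = 1.594/13.3 = 0.11985.

0.12 per week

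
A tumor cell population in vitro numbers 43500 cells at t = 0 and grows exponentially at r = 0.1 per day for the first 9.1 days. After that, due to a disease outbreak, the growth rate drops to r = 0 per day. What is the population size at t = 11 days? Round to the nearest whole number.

108068 cells

Phase 1: N(9.1) = 43500·e^(0.1×9.1) = 43500·e^0.91 = 108068.
Phase 2 runs for 11 − 9.1 = 1.9 days at r = 0.
N(11) = 108068·e^(0×1.9) = 108068·e^0 = 108068.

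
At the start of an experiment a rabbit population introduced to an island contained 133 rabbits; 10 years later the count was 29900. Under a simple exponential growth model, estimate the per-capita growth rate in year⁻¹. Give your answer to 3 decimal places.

From N(t) = N₀·e^(rt): e^(r·10) = 29900/133 = 224.81.
r·10 = ln(224.81) = 5.4153, so r = 5.4153/10 = 0.54153.

0.542 per year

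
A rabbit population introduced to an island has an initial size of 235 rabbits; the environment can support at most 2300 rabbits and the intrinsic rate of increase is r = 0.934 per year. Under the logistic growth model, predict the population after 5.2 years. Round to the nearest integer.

A = (K − N₀)/N₀ = (2300 − 235)/235 = 8.7872.
N(t) = K/(1 + A·e^(−rt)) = 2300/(1 + 8.7872×e^(−0.934×5.2)).
e^(−4.857) = 0.0077753; denominator = 1 + 8.7872×0.0077753 = 1.0683.
N = 2300/1.0683 = 2152.91.

2153 rabbits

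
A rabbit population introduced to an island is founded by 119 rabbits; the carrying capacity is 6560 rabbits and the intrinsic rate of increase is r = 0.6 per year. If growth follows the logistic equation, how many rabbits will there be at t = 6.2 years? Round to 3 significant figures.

2840 rabbits

A = (K − N₀)/N₀ = (6560 − 119)/119 = 54.126.
N(t) = K/(1 + A·e^(−rt)) = 6560/(1 + 54.126×e^(−0.6×6.2)).
e^(−3.72) = 0.024234; denominator = 1 + 54.126×0.024234 = 2.3117.
N = 6560/2.3117 = 2837.75.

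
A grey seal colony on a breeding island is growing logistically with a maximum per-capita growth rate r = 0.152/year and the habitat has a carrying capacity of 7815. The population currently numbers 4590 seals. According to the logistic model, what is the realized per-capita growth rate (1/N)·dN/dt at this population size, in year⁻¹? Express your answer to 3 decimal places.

0.063 per year

(1/N)·dN/dt = r(1 − N/K) = 0.152 × (1 − 4590/7815).
= 0.152 × 0.41267 = 0.062726.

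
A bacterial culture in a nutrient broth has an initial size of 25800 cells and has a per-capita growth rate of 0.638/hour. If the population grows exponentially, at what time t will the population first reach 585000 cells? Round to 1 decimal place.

Set N₀·e^(rt) = 585000: e^(0.638·t) = 585000/25800 = 22.674.
0.638·t = ln(22.674) = 3.1212, so t = 3.1212/0.638 = 4.8922.

4.9 hours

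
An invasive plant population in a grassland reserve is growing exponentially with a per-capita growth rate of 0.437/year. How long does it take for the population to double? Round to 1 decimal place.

1.6 years

Doubling time t_d = ln(2)/r = 0.6931/0.437 = 1.5861.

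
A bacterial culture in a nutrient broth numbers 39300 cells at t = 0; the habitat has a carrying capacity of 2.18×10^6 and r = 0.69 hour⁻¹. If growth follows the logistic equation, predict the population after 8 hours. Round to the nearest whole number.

A = (K − N₀)/N₀ = (2.18×10^6 − 39300)/39300 = 54.471.
N(t) = K/(1 + A·e^(−rt)) = 2.18×10^6/(1 + 54.471×e^(−0.69×8)).
e^(−5.52) = 0.0040058; denominator = 1 + 54.471×0.0040058 = 1.2182.
N = 2.18×10^6/1.2182 = 1.789523×10^6.

1789523 cells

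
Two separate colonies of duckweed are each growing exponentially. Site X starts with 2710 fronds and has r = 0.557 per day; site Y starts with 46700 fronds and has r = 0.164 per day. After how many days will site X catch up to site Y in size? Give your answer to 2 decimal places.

7.24 days

Set 2710·e^(0.557t) = 46700·e^(0.164t).
e^((0.557 − 0.164)t) = 46700/2710 → e^(0.393·t) = 17.232.
0.393·t = ln(17.232) = 2.8468, so t = 2.8468/0.393 = 7.2438.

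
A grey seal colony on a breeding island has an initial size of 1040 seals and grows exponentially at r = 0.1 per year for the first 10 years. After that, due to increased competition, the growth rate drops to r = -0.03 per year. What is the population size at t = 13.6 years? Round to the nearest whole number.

2538 seals

Phase 1: N(10) = 1040·e^(0.1×10) = 1040·e^1 = 2827.01.
Phase 2 runs for 13.6 − 10 = 3.6 years at r = -0.03.
N(13.6) = 2827.01·e^(-0.03×3.6) = 2827.01·e^-0.108 = 2537.6.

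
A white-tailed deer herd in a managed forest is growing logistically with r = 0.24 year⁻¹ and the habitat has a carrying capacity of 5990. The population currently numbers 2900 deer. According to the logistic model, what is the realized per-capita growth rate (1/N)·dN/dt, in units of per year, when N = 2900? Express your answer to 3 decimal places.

0.124 per year

(1/N)·dN/dt = r(1 − N/K) = 0.24 × (1 − 2900/5990).
= 0.24 × 0.51586 = 0.12381.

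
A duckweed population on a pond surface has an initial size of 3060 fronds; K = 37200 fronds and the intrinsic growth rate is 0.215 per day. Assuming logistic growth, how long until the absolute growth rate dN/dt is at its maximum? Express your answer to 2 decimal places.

Logistic growth is fastest at N = K/2 = 18600.
A = (K − N₀)/N₀ = 11.157. Set K/(1 + A·e^(−rt)) = K/2 → A·e^(−rt) = 1.
e^(−0.215t) = 1/11.157 = 0.0896309, so t = ln(11.157)/0.215 = 2.4121/0.215 = 11.219.

11.22 days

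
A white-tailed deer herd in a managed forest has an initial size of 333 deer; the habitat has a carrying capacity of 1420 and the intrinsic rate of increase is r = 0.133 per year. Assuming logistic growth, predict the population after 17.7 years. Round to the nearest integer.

1084 deer

A = (K − N₀)/N₀ = (1420 − 333)/333 = 3.2643.
N(t) = K/(1 + A·e^(−rt)) = 1420/(1 + 3.2643×e^(−0.133×17.7)).
e^(−2.354) = 0.094979; denominator = 1 + 3.2643×0.094979 = 1.31.
N = 1420/1.31 = 1083.94.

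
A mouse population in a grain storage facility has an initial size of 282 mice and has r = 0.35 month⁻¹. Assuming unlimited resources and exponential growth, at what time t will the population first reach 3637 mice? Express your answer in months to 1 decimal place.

Set N₀·e^(rt) = 3637: e^(0.35·t) = 3637/282 = 12.897.
0.35·t = ln(12.897) = 2.557, so t = 2.557/0.35 = 7.3057.

7.3 months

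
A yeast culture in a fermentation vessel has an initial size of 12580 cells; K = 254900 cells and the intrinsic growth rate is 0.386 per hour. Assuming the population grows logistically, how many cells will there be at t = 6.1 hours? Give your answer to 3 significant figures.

A = (K − N₀)/N₀ = (254900 − 12580)/12580 = 19.262.
N(t) = K/(1 + A·e^(−rt)) = 254900/(1 + 19.262×e^(−0.386×6.1)).
e^(−2.355) = 0.094931; denominator = 1 + 19.262×0.094931 = 2.8286.
N = 254900/2.8286 = 90115.2.

90100 cells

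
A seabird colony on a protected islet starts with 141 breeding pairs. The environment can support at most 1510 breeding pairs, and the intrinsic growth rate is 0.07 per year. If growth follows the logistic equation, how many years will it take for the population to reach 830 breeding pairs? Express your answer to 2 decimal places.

A = (K − N₀)/N₀ = (1510 − 141)/141 = 9.7092.
Solve 1510/(1 + 9.7092·e^(−0.07t)) = 830: 1 + 9.7092·e^(−0.07t) = 1.8193, so e^(−0.07t) = 0.0843814.
−0.07·t = ln(0.0843814) = -2.4724, so t = 2.4724/0.07 = 35.32.

35.32 years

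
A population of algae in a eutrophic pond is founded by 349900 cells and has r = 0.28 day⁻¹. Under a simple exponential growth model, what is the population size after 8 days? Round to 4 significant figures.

3287000 cells

N(t) = N₀·e^(rt) = 349900 × e^(0.28×8) = 349900 × e^2.24.
e^2.24 ≈ 9.3933, so N ≈ 349900 × 9.3933 = 3.286727×10^6.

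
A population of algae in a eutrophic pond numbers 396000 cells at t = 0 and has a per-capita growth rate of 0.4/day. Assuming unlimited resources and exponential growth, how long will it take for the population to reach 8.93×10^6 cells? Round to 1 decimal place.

Set N₀·e^(rt) = 8.93×10^6: e^(0.4·t) = 8.93×10^6/396000 = 22.551.
0.4·t = ln(22.551) = 3.1158, so t = 3.1158/0.4 = 7.7894.

7.8 days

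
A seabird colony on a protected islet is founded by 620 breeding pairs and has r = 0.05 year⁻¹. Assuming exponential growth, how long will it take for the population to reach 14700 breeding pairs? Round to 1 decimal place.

Set N₀·e^(rt) = 14700: e^(0.05·t) = 14700/620 = 23.71.
0.05·t = ln(23.71) = 3.1659, so t = 3.1659/0.05 = 63.318.

63.3 years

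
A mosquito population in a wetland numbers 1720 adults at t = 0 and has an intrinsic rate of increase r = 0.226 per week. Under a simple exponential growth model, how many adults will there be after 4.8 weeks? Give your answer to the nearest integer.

5089 adults

N(t) = N₀·e^(rt) = 1720 × e^(0.226×4.8) = 1720 × e^1.085.
e^1.085 ≈ 2.9588, so N ≈ 1720 × 2.9588 = 5089.22.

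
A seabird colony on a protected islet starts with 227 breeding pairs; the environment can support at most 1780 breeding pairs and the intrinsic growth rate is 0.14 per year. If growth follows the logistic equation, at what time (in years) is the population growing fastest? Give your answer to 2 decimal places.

13.74 years

Logistic growth is fastest at N = K/2 = 890.
A = (K − N₀)/N₀ = 6.8414. Set K/(1 + A·e^(−rt)) = K/2 → A·e^(−rt) = 1.
e^(−0.14t) = 1/6.8414 = 0.146169, so t = ln(6.8414)/0.14 = 1.923/0.14 = 13.736.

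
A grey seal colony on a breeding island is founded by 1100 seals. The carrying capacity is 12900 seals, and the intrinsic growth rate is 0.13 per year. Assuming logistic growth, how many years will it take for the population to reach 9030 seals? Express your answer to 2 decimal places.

A = (K − N₀)/N₀ = (12900 − 1100)/1100 = 10.727.
Solve 12900/(1 + 10.727·e^(−0.13t)) = 9030: 1 + 10.727·e^(−0.13t) = 1.4286, so e^(−0.13t) = 0.0399516.
−0.13·t = ln(0.0399516) = -3.2201, so t = 3.2201/0.13 = 24.77.

24.77 years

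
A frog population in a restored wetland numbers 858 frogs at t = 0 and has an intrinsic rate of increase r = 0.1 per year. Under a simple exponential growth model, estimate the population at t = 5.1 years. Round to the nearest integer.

1429 frogs

N(t) = N₀·e^(rt) = 858 × e^(0.1×5.1) = 858 × e^0.51.
e^0.51 ≈ 1.6653, so N ≈ 858 × 1.6653 = 1428.82.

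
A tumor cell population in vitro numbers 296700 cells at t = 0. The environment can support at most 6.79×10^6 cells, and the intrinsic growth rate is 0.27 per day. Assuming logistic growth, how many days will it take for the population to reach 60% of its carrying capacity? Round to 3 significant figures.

A = (K − N₀)/N₀ = (6.79×10^6 − 296700)/296700 = 21.885.
Solve 6.79×10^6/(1 + 21.885·e^(−0.27t)) = 4.074×10^6: 1 + 21.885·e^(−0.27t) = 1.6667, so e^(−0.27t) = 0.0304622.
−0.27·t = ln(0.0304622) = -3.4913, so t = 3.4913/0.27 = 12.931.

12.9 days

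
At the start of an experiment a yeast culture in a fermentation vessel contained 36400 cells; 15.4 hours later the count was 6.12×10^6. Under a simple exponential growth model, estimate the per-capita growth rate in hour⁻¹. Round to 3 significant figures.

0.333 per hour

From N(t) = N₀·e^(rt): e^(r·15.4) = 6.12×10^6/36400 = 168.13.
r·15.4 = ln(168.13) = 5.1247, so r = 5.1247/15.4 = 0.33278.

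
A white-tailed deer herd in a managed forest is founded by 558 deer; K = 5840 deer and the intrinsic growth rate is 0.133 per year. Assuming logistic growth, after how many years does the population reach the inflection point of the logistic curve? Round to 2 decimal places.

Logistic growth is fastest at N = K/2 = 2920.
A = (K − N₀)/N₀ = 9.4659. Set K/(1 + A·e^(−rt)) = K/2 → A·e^(−rt) = 1.
e^(−0.133t) = 1/9.4659 = 0.105642, so t = ln(9.4659)/0.133 = 2.2477/0.133 = 16.9.

16.90 years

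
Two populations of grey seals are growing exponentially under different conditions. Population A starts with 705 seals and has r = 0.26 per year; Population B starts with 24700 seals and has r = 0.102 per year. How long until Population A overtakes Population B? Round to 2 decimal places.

22.51 years

Set 705·e^(0.26t) = 24700·e^(0.102t).
e^((0.26 − 0.102)t) = 24700/705 → e^(0.158·t) = 35.035.
0.158·t = ln(35.035) = 3.5564, so t = 3.5564/0.158 = 22.509.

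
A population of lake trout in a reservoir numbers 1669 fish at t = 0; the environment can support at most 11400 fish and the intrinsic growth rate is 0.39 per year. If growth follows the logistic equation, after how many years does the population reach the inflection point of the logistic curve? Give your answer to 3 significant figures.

4.52 years

Logistic growth is fastest at N = K/2 = 5700.
A = (K − N₀)/N₀ = 5.8304. Set K/(1 + A·e^(−rt)) = K/2 → A·e^(−rt) = 1.
e^(−0.39t) = 1/5.8304 = 0.171514, so t = ln(5.8304)/0.39 = 1.7631/0.39 = 4.5207.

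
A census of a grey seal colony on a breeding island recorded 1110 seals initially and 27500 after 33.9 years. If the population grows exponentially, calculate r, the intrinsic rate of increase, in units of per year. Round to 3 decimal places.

0.095 per year

From N(t) = N₀·e^(rt): e^(r·33.9) = 27500/1110 = 24.775.
r·33.9 = ln(24.775) = 3.2098, so r = 3.2098/33.9 = 0.094685.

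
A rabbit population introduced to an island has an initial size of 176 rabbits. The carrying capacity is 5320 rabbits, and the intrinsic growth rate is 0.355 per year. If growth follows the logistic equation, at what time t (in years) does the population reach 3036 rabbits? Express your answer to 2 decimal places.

A = (K − N₀)/N₀ = (5320 − 176)/176 = 29.227.
Solve 5320/(1 + 29.227·e^(−0.355t)) = 3036: 1 + 29.227·e^(−0.355t) = 1.7523, so e^(−0.355t) = 0.0257399.
−0.355·t = ln(0.0257399) = -3.6597, so t = 3.6597/0.355 = 10.309.

10.31 years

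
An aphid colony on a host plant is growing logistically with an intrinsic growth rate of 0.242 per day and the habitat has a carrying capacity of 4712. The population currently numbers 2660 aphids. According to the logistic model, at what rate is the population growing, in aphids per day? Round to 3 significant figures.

280 aphids per day

dN/dt = rN(1 − N/K) = 0.242 × 2660 × (1 − 2660/4712).
1 − 2660/4712 = 0.43548; dN/dt = 0.242 × 2660 × 0.43548 = 280.33.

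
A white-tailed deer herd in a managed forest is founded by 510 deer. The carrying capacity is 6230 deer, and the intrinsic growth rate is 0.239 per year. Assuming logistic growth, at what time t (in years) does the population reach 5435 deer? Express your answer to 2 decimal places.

18.16 years

A = (K − N₀)/N₀ = (6230 − 510)/510 = 11.216.
Solve 6230/(1 + 11.216·e^(−0.239t)) = 5435: 1 + 11.216·e^(−0.239t) = 1.1463, so e^(−0.239t) = 0.0130419.
−0.239·t = ln(0.0130419) = -4.3396, so t = 4.3396/0.239 = 18.157.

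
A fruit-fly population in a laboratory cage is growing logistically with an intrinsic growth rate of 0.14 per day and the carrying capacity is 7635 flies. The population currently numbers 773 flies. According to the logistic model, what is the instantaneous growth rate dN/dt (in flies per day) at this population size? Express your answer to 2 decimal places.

dN/dt = rN(1 − N/K) = 0.14 × 773 × (1 − 773/7635).
1 − 773/7635 = 0.89876; dN/dt = 0.14 × 773 × 0.89876 = 97.263.

97.26 flies per day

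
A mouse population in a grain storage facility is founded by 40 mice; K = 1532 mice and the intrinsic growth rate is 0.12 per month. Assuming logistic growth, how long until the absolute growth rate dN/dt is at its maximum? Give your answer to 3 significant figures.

Logistic growth is fastest at N = K/2 = 766.
A = (K − N₀)/N₀ = 37.3. Set K/(1 + A·e^(−rt)) = K/2 → A·e^(−rt) = 1.
e^(−0.12t) = 1/37.3 = 0.0268097, so t = ln(37.3)/0.12 = 3.619/0.12 = 30.158.

30.2 months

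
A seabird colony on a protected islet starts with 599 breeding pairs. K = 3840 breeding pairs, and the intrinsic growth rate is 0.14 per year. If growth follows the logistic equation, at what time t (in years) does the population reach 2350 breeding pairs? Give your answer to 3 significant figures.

A = (K − N₀)/N₀ = (3840 − 599)/599 = 5.4107.
Solve 3840/(1 + 5.4107·e^(−0.14t)) = 2350: 1 + 5.4107·e^(−0.14t) = 1.634, so e^(−0.14t) = 0.117183.
−0.14·t = ln(0.117183) = -2.144, so t = 2.144/0.14 = 15.314.

15.3 years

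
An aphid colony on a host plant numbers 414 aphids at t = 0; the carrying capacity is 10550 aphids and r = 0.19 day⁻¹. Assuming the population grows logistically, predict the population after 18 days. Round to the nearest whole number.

A = (K − N₀)/N₀ = (10550 − 414)/414 = 24.483.
N(t) = K/(1 + A·e^(−rt)) = 10550/(1 + 24.483×e^(−0.19×18)).
e^(−3.42) = 0.032712; denominator = 1 + 24.483×0.032712 = 1.8009.
N = 10550/1.8009 = 5858.18.

5858 aphids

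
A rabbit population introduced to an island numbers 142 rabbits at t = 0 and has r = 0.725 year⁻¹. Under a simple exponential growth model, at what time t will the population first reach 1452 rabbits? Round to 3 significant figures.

Set N₀·e^(rt) = 1452: e^(0.725·t) = 1452/142 = 10.225.
0.725·t = ln(10.225) = 2.3249, so t = 2.3249/0.725 = 3.2067.

3.21 years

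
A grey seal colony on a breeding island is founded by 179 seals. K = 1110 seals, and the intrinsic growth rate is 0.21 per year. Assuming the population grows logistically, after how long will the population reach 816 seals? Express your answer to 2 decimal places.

A = (K − N₀)/N₀ = (1110 − 179)/179 = 5.2011.
Solve 1110/(1 + 5.2011·e^(−0.21t)) = 816: 1 + 5.2011·e^(−0.21t) = 1.3603, so e^(−0.21t) = 0.0692724.
−0.21·t = ln(0.0692724) = -2.6697, so t = 2.6697/0.21 = 12.713.

12.71 years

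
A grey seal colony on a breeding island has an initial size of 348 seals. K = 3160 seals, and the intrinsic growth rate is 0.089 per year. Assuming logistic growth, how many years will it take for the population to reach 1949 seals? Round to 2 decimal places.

28.82 years

A = (K − N₀)/N₀ = (3160 − 348)/348 = 8.0805.
Solve 3160/(1 + 8.0805·e^(−0.089t)) = 1949: 1 + 8.0805·e^(−0.089t) = 1.6213, so e^(−0.089t) = 0.0768947.
−0.089·t = ln(0.0768947) = -2.5653, so t = 2.5653/0.089 = 28.824.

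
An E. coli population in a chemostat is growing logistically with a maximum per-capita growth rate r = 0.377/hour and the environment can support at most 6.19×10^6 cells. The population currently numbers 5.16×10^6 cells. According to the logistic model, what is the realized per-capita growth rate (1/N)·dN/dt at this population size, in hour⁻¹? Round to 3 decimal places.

0.063 per hour

(1/N)·dN/dt = r(1 − N/K) = 0.377 × (1 − 5.16×10^6/6.19×10^6).
= 0.377 × 0.1664 = 0.062732.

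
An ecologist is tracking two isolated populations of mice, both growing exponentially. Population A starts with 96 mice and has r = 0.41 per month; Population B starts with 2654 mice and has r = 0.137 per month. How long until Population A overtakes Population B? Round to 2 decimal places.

12.16 months

Set 96·e^(0.41t) = 2654·e^(0.137t).
e^((0.41 − 0.137)t) = 2654/96 → e^(0.273·t) = 27.646.
0.273·t = ln(27.646) = 3.3195, so t = 3.3195/0.273 = 12.159.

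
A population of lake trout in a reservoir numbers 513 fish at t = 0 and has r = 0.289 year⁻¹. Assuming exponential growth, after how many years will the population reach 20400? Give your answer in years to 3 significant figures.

12.7 years

Set N₀·e^(rt) = 20400: e^(0.289·t) = 20400/513 = 39.766.
0.289·t = ln(39.766) = 3.683, so t = 3.683/0.289 = 12.744.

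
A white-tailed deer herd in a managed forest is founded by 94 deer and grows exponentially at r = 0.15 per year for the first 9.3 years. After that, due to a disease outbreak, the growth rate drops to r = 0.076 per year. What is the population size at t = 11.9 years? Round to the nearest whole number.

Phase 1: N(9.3) = 94·e^(0.15×9.3) = 94·e^1.395 = 379.288.
Phase 2 runs for 11.9 − 9.3 = 2.6 years at r = 0.076.
N(11.9) = 379.288·e^(0.076×2.6) = 379.288·e^0.1976 = 462.152.

462 deer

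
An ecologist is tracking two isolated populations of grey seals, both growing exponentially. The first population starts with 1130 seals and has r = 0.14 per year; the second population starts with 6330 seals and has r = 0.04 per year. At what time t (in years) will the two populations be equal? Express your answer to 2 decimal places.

Set 1130·e^(0.14t) = 6330·e^(0.04t).
e^((0.14 − 0.04)t) = 6330/1130 → e^(0.1·t) = 5.6018.
0.1·t = ln(5.6018) = 1.7231, so t = 1.7231/0.1 = 17.231.

17.23 years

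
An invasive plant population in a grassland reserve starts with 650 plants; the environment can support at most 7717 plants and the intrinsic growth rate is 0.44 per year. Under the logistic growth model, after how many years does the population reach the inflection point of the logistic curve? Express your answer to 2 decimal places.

Logistic growth is fastest at N = K/2 = 3858.5.
A = (K − N₀)/N₀ = 10.872. Set K/(1 + A·e^(−rt)) = K/2 → A·e^(−rt) = 1.
e^(−0.44t) = 1/10.872 = 0.0919768, so t = ln(10.872)/0.44 = 2.3862/0.44 = 5.4232.

5.42 years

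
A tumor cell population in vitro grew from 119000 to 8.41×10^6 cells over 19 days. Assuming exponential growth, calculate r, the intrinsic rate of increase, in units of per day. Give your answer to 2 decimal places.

From N(t) = N₀·e^(rt): e^(r·19) = 8.41×10^6/119000 = 70.672.
r·19 = ln(70.672) = 4.2581, so r = 4.2581/19 = 0.22411.

0.22 per day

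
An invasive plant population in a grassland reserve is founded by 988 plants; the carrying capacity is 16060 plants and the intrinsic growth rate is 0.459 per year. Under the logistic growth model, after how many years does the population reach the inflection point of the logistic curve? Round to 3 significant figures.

5.94 years

Logistic growth is fastest at N = K/2 = 8030.
A = (K − N₀)/N₀ = 15.255. Set K/(1 + A·e^(−rt)) = K/2 → A·e^(−rt) = 1.
e^(−0.459t) = 1/15.255 = 0.065552, so t = ln(15.255)/0.459 = 2.7249/0.459 = 5.9366.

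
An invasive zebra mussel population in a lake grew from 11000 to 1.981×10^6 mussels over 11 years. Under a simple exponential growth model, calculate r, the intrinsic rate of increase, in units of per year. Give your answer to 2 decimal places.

From N(t) = N₀·e^(rt): e^(r·11) = 1.981×10^6/11000 = 180.09.
r·11 = ln(180.09) = 5.1935, so r = 5.1935/11 = 0.47213.

0.47 per year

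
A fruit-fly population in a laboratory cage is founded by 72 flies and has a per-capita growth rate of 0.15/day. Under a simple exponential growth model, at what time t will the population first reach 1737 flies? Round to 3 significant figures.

21.2 days

Set N₀·e^(rt) = 1737: e^(0.15·t) = 1737/72 = 24.125.
0.15·t = ln(24.125) = 3.1832, so t = 3.1832/0.15 = 21.222.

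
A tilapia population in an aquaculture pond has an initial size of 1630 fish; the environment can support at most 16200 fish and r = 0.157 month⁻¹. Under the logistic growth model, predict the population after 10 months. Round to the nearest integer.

5665 fish

A = (K − N₀)/N₀ = (16200 − 1630)/1630 = 8.9387.
N(t) = K/(1 + A·e^(−rt)) = 16200/(1 + 8.9387×e^(−0.157×10)).
e^(−1.57) = 0.20805; denominator = 1 + 8.9387×0.20805 = 2.8596.
N = 16200/2.8596 = 5665.04.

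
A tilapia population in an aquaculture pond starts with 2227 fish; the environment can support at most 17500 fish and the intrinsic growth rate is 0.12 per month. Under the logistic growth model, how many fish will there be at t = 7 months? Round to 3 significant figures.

A = (K − N₀)/N₀ = (17500 − 2227)/2227 = 6.8581.
N(t) = K/(1 + A·e^(−rt)) = 17500/(1 + 6.8581×e^(−0.12×7)).
e^(−0.84) = 0.43171; denominator = 1 + 6.8581×0.43171 = 3.9607.
N = 17500/3.9607 = 4418.39.

4420 fish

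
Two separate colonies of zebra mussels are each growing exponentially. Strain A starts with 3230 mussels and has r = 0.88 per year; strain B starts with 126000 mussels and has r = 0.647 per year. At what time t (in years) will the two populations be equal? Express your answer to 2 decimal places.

Set 3230·e^(0.88t) = 126000·e^(0.647t).
e^((0.88 − 0.647)t) = 126000/3230 → e^(0.233·t) = 39.009.
0.233·t = ln(39.009) = 3.6638, so t = 3.6638/0.233 = 15.724.

15.72 years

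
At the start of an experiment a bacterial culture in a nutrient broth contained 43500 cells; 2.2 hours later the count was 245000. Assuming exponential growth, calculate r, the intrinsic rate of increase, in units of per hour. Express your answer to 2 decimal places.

From N(t) = N₀·e^(rt): e^(r·2.2) = 245000/43500 = 5.6322.
r·2.2 = ln(5.6322) = 1.7285, so r = 1.7285/2.2 = 0.78568.

0.79 per hour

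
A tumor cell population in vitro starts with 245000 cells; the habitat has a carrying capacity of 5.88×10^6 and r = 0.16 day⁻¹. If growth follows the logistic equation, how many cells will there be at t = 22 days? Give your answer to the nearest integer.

3498361 cells

A = (K − N₀)/N₀ = (5.88×10^6 − 245000)/245000 = 23.
N(t) = K/(1 + A·e^(−rt)) = 5.88×10^6/(1 + 23×e^(−0.16×22)).
e^(−3.52) = 0.029599; denominator = 1 + 23×0.029599 = 1.6808.
N = 5.88×10^6/1.6808 = 3.498361×10^6.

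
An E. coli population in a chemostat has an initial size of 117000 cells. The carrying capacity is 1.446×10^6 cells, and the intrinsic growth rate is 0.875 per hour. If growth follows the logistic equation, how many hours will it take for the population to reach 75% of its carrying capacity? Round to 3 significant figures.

4.03 hours

A = (K − N₀)/N₀ = (1.446×10^6 − 117000)/117000 = 11.359.
Solve 1.446×10^6/(1 + 11.359·e^(−0.875t)) = 1.0845×10^6: 1 + 11.359·e^(−0.875t) = 1.3333, so e^(−0.875t) = 0.0293454.
−0.875·t = ln(0.0293454) = -3.5286, so t = 3.5286/0.875 = 4.0327.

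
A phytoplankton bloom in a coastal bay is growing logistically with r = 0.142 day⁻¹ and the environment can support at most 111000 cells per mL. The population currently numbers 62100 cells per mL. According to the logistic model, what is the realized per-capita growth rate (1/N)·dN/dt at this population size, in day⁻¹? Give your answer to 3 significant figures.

0.0626 per day

(1/N)·dN/dt = r(1 − N/K) = 0.142 × (1 − 62100/111000).
= 0.142 × 0.44054 = 0.062557.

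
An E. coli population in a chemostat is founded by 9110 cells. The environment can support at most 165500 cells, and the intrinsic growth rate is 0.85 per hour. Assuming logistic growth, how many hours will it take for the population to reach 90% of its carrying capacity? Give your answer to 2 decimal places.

5.93 hours

A = (K − N₀)/N₀ = (165500 − 9110)/9110 = 17.167.
Solve 165500/(1 + 17.167·e^(−0.85t)) = 148950: 1 + 17.167·e^(−0.85t) = 1.1111, so e^(−0.85t) = 0.00647242.
−0.85·t = ln(0.00647242) = -5.0402, so t = 5.0402/0.85 = 5.9297.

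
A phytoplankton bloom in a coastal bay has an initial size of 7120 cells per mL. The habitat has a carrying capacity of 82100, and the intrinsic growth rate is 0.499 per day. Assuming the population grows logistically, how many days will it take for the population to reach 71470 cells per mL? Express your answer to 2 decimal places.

8.54 days

A = (K − N₀)/N₀ = (82100 − 7120)/7120 = 10.531.
Solve 82100/(1 + 10.531·e^(−0.499t)) = 71470: 1 + 10.531·e^(−0.499t) = 1.1487, so e^(−0.499t) = 0.0141236.
−0.499·t = ln(0.0141236) = -4.2599, so t = 4.2599/0.499 = 8.5369.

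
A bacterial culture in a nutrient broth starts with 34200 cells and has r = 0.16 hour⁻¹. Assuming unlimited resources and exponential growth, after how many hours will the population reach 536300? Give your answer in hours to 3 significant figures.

17.2 hours

Set N₀·e^(rt) = 536300: e^(0.16·t) = 536300/34200 = 15.681.
0.16·t = ln(15.681) = 2.7525, so t = 2.7525/0.16 = 17.203.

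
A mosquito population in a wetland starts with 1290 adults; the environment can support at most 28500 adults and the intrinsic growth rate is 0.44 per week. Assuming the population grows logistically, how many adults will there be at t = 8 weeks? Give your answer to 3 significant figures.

A = (K − N₀)/N₀ = (28500 − 1290)/1290 = 21.093.
N(t) = K/(1 + A·e^(−rt)) = 28500/(1 + 21.093×e^(−0.44×8)).
e^(−3.52) = 0.029599; denominator = 1 + 21.093×0.029599 = 1.6243.
N = 28500/1.6243 = 17545.6.

17500 adults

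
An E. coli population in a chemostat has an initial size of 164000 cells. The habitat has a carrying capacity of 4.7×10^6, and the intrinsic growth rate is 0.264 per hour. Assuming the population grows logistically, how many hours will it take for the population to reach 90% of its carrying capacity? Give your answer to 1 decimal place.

A = (K − N₀)/N₀ = (4.7×10^6 − 164000)/164000 = 27.659.
Solve 4.7×10^6/(1 + 27.659·e^(−0.264t)) = 4.23×10^6: 1 + 27.659·e^(−0.264t) = 1.1111, so e^(−0.264t) = 0.00401724.
−0.264·t = ln(0.00401724) = -5.5172, so t = 5.5172/0.264 = 20.898.

20.9 hours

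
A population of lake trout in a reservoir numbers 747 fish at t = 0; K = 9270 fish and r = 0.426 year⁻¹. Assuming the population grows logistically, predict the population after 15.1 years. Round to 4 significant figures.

9103 fish

A = (K − N₀)/N₀ = (9270 − 747)/747 = 11.41.
N(t) = K/(1 + A·e^(−rt)) = 9270/(1 + 11.41×e^(−0.426×15.1)).
e^(−6.433) = 0.0016083; denominator = 1 + 11.41×0.0016083 = 1.0183.
N = 9270/1.0183 = 9102.96.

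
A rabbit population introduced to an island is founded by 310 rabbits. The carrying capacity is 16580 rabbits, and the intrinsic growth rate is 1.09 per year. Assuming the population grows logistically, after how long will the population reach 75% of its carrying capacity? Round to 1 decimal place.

A = (K − N₀)/N₀ = (16580 − 310)/310 = 52.484.
Solve 16580/(1 + 52.484·e^(−1.09t)) = 12435: 1 + 52.484·e^(−1.09t) = 1.3333, so e^(−1.09t) = 0.00635116.
−1.09·t = ln(0.00635116) = -5.0591, so t = 5.0591/1.09 = 4.6414.

4.6 years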